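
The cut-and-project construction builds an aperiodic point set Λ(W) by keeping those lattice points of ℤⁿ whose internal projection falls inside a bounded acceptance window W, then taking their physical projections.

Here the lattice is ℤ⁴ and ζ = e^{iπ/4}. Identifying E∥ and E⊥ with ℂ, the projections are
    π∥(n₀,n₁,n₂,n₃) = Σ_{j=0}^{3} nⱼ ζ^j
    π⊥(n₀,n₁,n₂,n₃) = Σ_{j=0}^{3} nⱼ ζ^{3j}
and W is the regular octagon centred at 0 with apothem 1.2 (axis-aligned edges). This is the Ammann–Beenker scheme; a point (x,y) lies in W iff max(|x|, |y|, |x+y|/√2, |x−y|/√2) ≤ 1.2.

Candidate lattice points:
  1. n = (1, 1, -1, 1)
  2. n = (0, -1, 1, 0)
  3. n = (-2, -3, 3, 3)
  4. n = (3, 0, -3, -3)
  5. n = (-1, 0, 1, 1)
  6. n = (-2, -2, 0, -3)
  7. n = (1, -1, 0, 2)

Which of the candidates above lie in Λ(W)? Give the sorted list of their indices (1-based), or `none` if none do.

With ζ = e^{iπ/4} the internal vectors are ζ^0,ζ^3,ζ^6,ζ^9.
candidate 1: n = (1, 1, -1, 1) → π⊥ ≈ (+1.00000, +2.41421); max(|x|,|y|,|x±y|/√2) = 2.41421 > 1.2 ⇒ ∉ W
candidate 2: n = (0, -1, 1, 0) → π⊥ ≈ (+0.70711, -1.70711); max(|x|,|y|,|x±y|/√2) = 1.70711 > 1.2 ⇒ ∉ W
candidate 3: n = (-2, -3, 3, 3) → π⊥ ≈ (+2.24264, -3.00000); max(|x|,|y|,|x±y|/√2) = 3.70711 > 1.2 ⇒ ∉ W
candidate 4: n = (3, 0, -3, -3) → π⊥ ≈ (+0.87868, +0.87868); max(|x|,|y|,|x±y|/√2) = 1.24264 > 1.2 ⇒ ∉ W
candidate 5: n = (-1, 0, 1, 1) → π⊥ ≈ (-0.29289, -0.29289); max(|x|,|y|,|x±y|/√2) = 0.41421 ≤ 1.2 ⇒ ∈ W
candidate 6: n = (-2, -2, 0, -3) → π⊥ ≈ (-2.70711, -3.53553); max(|x|,|y|,|x±y|/√2) = 4.41421 > 1.2 ⇒ ∉ W
candidate 7: n = (1, -1, 0, 2) → π⊥ ≈ (+3.12132, +0.70711); max(|x|,|y|,|x±y|/√2) = 3.12132 > 1.2 ⇒ ∉ W

5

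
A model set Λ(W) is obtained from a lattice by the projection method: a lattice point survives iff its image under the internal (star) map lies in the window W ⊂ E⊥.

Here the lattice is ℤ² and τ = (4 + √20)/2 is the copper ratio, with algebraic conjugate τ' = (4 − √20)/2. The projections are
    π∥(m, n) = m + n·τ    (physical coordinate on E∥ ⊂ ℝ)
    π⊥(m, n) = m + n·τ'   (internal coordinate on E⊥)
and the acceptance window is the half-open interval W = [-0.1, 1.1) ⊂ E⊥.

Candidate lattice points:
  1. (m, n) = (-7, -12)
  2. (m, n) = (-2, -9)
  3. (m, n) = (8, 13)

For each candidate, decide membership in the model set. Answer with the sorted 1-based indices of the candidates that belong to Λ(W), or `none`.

Compute τ' = (4−√20)/2 = -0.236068, so π⊥(m,n) = m -0.236068·n.
[1] lift (-7,-12): star map gives -4.167184; window check -0.1 ≤ -4.167184 < 1.1 is false → out
[2] lift (-2,-9): star map gives 0.124612; window check -0.1 ≤ 0.124612 < 1.1 is true → IN Λ
[3] lift (8,13): star map gives 4.931116; window check -0.1 ≤ 4.931116 < 1.1 is false → out

2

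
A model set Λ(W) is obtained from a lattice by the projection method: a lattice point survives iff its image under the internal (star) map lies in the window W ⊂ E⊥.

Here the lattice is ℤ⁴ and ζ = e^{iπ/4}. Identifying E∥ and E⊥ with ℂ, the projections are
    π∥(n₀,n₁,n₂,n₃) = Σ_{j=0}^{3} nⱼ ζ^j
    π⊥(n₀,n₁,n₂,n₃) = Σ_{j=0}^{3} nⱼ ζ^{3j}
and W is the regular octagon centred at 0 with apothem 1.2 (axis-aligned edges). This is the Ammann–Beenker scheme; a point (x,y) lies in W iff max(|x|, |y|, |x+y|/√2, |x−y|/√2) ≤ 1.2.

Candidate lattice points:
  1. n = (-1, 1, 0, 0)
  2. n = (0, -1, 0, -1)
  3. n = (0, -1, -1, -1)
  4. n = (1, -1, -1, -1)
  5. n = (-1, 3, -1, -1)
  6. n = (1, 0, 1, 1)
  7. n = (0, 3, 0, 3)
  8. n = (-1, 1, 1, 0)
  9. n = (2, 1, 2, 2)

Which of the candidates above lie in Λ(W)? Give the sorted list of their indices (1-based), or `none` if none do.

Internal map: ζ^{3j} for j=0..3 gives (1,0), (−√2/2,√2/2), (0,−1), (√2/2,√2/2).
candidate 1: n = (-1, 1, 0, 0) → π⊥ ≈ (-1.7071, +0.7071); max(|x|,|y|,|x±y|/√2) = 1.7071 > 1.2 ⇒ ∉ W
candidate 2: n = (0, -1, 0, -1) → π⊥ ≈ (+0.0000, -1.4142); max(|x|,|y|,|x±y|/√2) = 1.4142 > 1.2 ⇒ ∉ W
candidate 3: n = (0, -1, -1, -1) → π⊥ ≈ (+0.0000, -0.4142); max(|x|,|y|,|x±y|/√2) = 0.4142 ≤ 1.2 ⇒ ∈ W
candidate 4: n = (1, -1, -1, -1) → π⊥ ≈ (+1.0000, -0.4142); max(|x|,|y|,|x±y|/√2) = 1.0000 ≤ 1.2 ⇒ ∈ W
candidate 5: n = (-1, 3, -1, -1) → π⊥ ≈ (-3.8284, +2.4142); max(|x|,|y|,|x±y|/√2) = 4.4142 > 1.2 ⇒ ∉ W
candidate 6: n = (1, 0, 1, 1) → π⊥ ≈ (+1.7071, -0.2929); max(|x|,|y|,|x±y|/√2) = 1.7071 > 1.2 ⇒ ∉ W
candidate 7: n = (0, 3, 0, 3) → π⊥ ≈ (+0.0000, +4.2426); max(|x|,|y|,|x±y|/√2) = 4.2426 > 1.2 ⇒ ∉ W
candidate 8: n = (-1, 1, 1, 0) → π⊥ ≈ (-1.7071, -0.2929); max(|x|,|y|,|x±y|/√2) = 1.7071 > 1.2 ⇒ ∉ W
candidate 9: n = (2, 1, 2, 2) → π⊥ ≈ (+2.7071, +0.1213); max(|x|,|y|,|x±y|/√2) = 2.7071 > 1.2 ⇒ ∉ W

3, 4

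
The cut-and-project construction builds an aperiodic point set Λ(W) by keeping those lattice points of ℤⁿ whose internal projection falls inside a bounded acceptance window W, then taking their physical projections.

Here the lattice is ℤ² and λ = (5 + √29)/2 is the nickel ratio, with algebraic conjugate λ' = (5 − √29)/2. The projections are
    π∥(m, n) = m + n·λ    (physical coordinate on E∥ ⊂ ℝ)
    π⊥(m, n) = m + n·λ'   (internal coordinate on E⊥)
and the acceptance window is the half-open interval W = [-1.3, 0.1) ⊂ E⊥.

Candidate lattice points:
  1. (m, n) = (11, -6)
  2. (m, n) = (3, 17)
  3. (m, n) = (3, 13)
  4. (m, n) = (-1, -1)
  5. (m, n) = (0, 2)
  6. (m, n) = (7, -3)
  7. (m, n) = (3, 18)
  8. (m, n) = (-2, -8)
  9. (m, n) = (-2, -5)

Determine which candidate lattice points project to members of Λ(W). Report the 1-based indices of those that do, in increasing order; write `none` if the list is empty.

2, 4, 5, 7, 8, 9

λ' = (5−√29)/2 ≈ -0.192582.
[1] lift (11,-6): star map gives 12.155494; window check -1.3 ≤ 12.155494 < 0.1 is false → out
[2] lift (3,17): star map gives -0.273901; window check -1.3 ≤ -0.273901 < 0.1 is true → IN Λ
[3] lift (3,13): star map gives 0.496429; window check -1.3 ≤ 0.496429 < 0.1 is false → out
[4] lift (-1,-1): star map gives -0.807418; window check -1.3 ≤ -0.807418 < 0.1 is true → IN Λ
[5] lift (0,2): star map gives -0.385165; window check -1.3 ≤ -0.385165 < 0.1 is true → IN Λ
[6] lift (7,-3): star map gives 7.577747; window check -1.3 ≤ 7.577747 < 0.1 is false → out
[7] lift (3,18): star map gives -0.466483; window check -1.3 ≤ -0.466483 < 0.1 is true → IN Λ
[8] lift (-2,-8): star map gives -0.459341; window check -1.3 ≤ -0.459341 < 0.1 is true → IN Λ
[9] lift (-2,-5): star map gives -1.037088; window check -1.3 ≤ -1.037088 < 0.1 is true → IN Λ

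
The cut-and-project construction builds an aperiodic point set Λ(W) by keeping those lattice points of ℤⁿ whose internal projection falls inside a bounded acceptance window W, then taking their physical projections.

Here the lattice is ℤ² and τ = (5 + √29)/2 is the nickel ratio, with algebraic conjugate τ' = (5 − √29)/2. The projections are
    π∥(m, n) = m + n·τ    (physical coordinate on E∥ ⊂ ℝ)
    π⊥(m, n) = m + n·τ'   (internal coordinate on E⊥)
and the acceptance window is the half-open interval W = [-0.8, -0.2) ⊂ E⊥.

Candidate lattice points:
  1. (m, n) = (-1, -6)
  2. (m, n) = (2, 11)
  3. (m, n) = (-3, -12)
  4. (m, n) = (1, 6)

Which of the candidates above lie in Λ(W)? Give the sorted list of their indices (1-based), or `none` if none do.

3

τ' = (5−√29)/2 ≈ -0.1926.
#1 (-1,-6): internal coord -1 + (-6)·τ' = +0.1555; +0.1555 ∉ [-0.8, -0.2) → out
#2 (2,11): internal coord 2 + (11)·τ' = -0.1184; -0.1184 ∉ [-0.8, -0.2) → out
#3 (-3,-12): internal coord -3 + (-12)·τ' = -0.6890; -0.6890 ∈ [-0.8, -0.2) → IN Λ
#4 (1,6): internal coord 1 + (6)·τ' = -0.1555; -0.1555 ∉ [-0.8, -0.2) → out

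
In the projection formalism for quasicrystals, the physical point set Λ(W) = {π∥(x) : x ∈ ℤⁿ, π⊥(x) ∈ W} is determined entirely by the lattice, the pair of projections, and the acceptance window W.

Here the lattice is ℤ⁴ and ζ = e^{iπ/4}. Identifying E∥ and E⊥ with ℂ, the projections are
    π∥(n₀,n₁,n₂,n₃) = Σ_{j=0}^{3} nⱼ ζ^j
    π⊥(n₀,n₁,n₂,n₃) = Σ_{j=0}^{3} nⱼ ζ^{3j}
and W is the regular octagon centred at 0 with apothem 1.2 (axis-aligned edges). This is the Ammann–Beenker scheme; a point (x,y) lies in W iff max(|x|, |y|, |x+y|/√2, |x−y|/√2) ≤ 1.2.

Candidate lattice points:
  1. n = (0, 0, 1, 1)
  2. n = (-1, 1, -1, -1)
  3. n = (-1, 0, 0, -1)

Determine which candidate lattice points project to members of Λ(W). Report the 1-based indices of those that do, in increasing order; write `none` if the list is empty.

1

With ζ = e^{iπ/4} the internal vectors are ζ^0,ζ^3,ζ^6,ζ^9.
#1 (0, 0, 1, 1): internal (0.70711, -0.29289); octagon support 0.70711 vs apothem 1.2 → ∈ W
#2 (-1, 1, -1, -1): internal (-2.41421, 1.00000); octagon support 2.41421 vs apothem 1.2 → ∉ W
#3 (-1, 0, 0, -1): internal (-1.70711, -0.70711); octagon support 1.70711 vs apothem 1.2 → ∉ W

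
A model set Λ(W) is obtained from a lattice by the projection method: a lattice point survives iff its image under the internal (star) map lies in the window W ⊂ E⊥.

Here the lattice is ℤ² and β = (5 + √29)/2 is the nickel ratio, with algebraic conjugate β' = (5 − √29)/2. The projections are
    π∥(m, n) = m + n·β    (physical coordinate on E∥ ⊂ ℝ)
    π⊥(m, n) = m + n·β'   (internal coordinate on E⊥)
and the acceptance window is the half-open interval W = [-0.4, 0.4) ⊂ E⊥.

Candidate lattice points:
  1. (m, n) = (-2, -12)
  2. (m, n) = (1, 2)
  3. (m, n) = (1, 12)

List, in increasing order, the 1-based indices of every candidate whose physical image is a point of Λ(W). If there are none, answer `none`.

β' = (5−√29)/2 ≈ -0.1926.
#1 (-2,-12): internal coord -2 + (-12)·β' = +0.3110; +0.3110 ∈ [-0.4, 0.4) → IN Λ
#2 (1,2): internal coord 1 + (2)·β' = +0.6148; +0.6148 ∉ [-0.4, 0.4) → out
#3 (1,12): internal coord 1 + (12)·β' = -1.3110; -1.3110 ∉ [-0.4, 0.4) → out

1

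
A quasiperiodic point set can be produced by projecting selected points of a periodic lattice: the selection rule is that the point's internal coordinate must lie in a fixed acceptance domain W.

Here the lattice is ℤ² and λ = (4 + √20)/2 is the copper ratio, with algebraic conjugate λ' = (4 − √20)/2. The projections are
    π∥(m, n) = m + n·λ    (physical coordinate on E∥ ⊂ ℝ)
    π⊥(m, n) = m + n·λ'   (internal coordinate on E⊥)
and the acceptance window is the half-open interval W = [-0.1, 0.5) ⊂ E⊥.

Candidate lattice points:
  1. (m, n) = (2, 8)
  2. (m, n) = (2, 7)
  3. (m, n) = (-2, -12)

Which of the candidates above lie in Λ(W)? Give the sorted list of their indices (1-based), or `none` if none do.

λ' = (4−√20)/2 ≈ -0.23607.
[1] lift (2,8): star map gives 0.11146; window check -0.1 ≤ 0.11146 < 0.5 is true → IN Λ
[2] lift (2,7): star map gives 0.34752; window check -0.1 ≤ 0.34752 < 0.5 is true → IN Λ
[3] lift (-2,-12): star map gives 0.83282; window check -0.1 ≤ 0.83282 < 0.5 is false → out

1, 2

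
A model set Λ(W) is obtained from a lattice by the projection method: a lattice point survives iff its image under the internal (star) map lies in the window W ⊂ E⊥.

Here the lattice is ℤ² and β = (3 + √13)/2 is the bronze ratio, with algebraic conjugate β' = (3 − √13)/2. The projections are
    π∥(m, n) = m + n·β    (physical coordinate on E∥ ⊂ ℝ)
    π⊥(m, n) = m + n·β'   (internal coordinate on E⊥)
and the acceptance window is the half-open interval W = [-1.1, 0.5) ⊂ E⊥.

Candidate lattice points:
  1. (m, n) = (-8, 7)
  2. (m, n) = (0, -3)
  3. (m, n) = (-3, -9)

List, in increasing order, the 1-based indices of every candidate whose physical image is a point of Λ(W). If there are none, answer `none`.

Numerically β ≈ 3.302776 and β' = −1/β ≈ -0.302776.
[1] lift (-8,7): star map gives -10.119429; window check -1.1 ≤ -10.119429 < 0.5 is false → out
[2] lift (0,-3): star map gives 0.908327; window check -1.1 ≤ 0.908327 < 0.5 is false → out
[3] lift (-3,-9): star map gives -0.275019; window check -1.1 ≤ -0.275019 < 0.5 is true → IN Λ

3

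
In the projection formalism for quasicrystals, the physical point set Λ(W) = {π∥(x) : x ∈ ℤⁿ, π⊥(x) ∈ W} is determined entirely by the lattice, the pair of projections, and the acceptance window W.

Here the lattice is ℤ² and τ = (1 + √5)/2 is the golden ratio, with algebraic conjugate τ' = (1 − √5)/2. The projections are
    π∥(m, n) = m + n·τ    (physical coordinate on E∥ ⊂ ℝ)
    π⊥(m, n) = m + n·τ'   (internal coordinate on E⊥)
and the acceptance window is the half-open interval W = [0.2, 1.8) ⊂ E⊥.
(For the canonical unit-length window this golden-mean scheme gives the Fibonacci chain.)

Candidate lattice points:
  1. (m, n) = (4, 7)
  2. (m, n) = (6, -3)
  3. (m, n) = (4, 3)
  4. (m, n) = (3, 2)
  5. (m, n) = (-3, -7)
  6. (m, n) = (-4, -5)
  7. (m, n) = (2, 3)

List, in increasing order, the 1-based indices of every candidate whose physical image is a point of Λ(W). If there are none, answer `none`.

Numerically τ ≈ 1.61803 and τ' = −1/τ ≈ -0.61803.
[1] lift (4,7): star map gives -0.32624; window check 0.2 ≤ -0.32624 < 1.8 is false → out
[2] lift (6,-3): star map gives 7.85410; window check 0.2 ≤ 7.85410 < 1.8 is false → out
[3] lift (4,3): star map gives 2.14590; window check 0.2 ≤ 2.14590 < 1.8 is false → out
[4] lift (3,2): star map gives 1.76393; window check 0.2 ≤ 1.76393 < 1.8 is true → IN Λ
[5] lift (-3,-7): star map gives 1.32624; window check 0.2 ≤ 1.32624 < 1.8 is true → IN Λ
[6] lift (-4,-5): star map gives -0.90983; window check 0.2 ≤ -0.90983 < 1.8 is false → out
[7] lift (2,3): star map gives 0.14590; window check 0.2 ≤ 0.14590 < 1.8 is false → out

4, 5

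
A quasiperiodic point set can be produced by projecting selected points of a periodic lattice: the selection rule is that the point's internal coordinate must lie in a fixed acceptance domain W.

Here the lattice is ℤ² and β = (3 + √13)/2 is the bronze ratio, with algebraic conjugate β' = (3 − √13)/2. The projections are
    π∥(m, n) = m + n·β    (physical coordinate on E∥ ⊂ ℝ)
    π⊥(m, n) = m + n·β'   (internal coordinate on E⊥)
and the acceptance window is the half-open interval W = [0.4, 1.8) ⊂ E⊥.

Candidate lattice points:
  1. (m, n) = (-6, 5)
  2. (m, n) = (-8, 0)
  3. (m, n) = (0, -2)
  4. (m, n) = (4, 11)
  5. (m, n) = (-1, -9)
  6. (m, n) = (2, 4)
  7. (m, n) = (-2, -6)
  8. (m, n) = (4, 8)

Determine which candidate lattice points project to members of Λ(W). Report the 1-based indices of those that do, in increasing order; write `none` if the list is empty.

Numerically β ≈ 3.30278 and β' = −1/β ≈ -0.30278.
#1 (-6,5): internal coord -6 + (5)·β' = -7.51388; -7.51388 ∉ [0.4, 1.8) → out
#2 (-8,0): internal coord -8 + (0)·β' = -8.00000; -8.00000 ∉ [0.4, 1.8) → out
#3 (0,-2): internal coord 0 + (-2)·β' = +0.60555; +0.60555 ∈ [0.4, 1.8) → IN Λ
#4 (4,11): internal coord 4 + (11)·β' = +0.66947; +0.66947 ∈ [0.4, 1.8) → IN Λ
#5 (-1,-9): internal coord -1 + (-9)·β' = +1.72498; +1.72498 ∈ [0.4, 1.8) → IN Λ
#6 (2,4): internal coord 2 + (4)·β' = +0.78890; +0.78890 ∈ [0.4, 1.8) → IN Λ
#7 (-2,-6): internal coord -2 + (-6)·β' = -0.18335; -0.18335 ∉ [0.4, 1.8) → out
#8 (4,8): internal coord 4 + (8)·β' = +1.57779; +1.57779 ∈ [0.4, 1.8) → IN Λ

3, 4, 5, 6, 8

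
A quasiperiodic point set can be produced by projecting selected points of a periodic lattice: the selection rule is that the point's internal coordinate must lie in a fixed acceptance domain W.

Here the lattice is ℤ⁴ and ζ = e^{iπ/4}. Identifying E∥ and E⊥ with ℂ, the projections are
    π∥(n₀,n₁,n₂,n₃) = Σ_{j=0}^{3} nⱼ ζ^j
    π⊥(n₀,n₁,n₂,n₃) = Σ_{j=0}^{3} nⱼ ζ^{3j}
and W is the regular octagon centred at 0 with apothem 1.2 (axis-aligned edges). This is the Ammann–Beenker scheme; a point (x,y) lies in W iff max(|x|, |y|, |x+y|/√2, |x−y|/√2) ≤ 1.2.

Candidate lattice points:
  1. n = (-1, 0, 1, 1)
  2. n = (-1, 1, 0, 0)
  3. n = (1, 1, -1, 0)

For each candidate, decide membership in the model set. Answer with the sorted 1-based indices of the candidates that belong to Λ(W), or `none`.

π⊥(n) = n₀ + n₁ζ³ + n₂ζ⁶ + n₃ζ⁹ where ζ = e^{iπ/4}.
candidate 1: n = (-1, 0, 1, 1) → π⊥ ≈ (-0.29289, -0.29289); max(|x|,|y|,|x±y|/√2) = 0.41421 ≤ 1.2 ⇒ ∈ W
candidate 2: n = (-1, 1, 0, 0) → π⊥ ≈ (-1.70711, +0.70711); max(|x|,|y|,|x±y|/√2) = 1.70711 > 1.2 ⇒ ∉ W
candidate 3: n = (1, 1, -1, 0) → π⊥ ≈ (+0.29289, +1.70711); max(|x|,|y|,|x±y|/√2) = 1.70711 > 1.2 ⇒ ∉ W

1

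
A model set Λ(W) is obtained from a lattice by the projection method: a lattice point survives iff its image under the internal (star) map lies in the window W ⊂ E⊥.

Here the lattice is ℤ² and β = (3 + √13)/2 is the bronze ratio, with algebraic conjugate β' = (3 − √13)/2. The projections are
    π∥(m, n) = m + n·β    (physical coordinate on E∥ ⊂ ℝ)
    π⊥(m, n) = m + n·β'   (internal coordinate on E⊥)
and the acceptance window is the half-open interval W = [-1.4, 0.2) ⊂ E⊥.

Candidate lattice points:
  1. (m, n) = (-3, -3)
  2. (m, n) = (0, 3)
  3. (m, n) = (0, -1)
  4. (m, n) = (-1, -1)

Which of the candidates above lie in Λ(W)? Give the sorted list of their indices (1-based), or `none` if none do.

β' = (3−√13)/2 ≈ -0.3028.
candidate 1: (m,n)=(-3,-3) → π∥ = -3-3·β ≈ -12.9083, π⊥ = -3-3·β' ≈ -2.0917 ∉ [-1.4, 0.2) ⇒ out
candidate 2: (m,n)=(0,3) → π∥ = 0+3·β ≈ 9.9083, π⊥ = 0+3·β' ≈ -0.9083 ∈ [-1.4, 0.2) ⇒ IN Λ
candidate 3: (m,n)=(0,-1) → π∥ = 0-1·β ≈ -3.3028, π⊥ = 0-1·β' ≈ 0.3028 ∉ [-1.4, 0.2) ⇒ out
candidate 4: (m,n)=(-1,-1) → π∥ = -1-1·β ≈ -4.3028, π⊥ = -1-1·β' ≈ -0.6972 ∈ [-1.4, 0.2) ⇒ IN Λ

2, 4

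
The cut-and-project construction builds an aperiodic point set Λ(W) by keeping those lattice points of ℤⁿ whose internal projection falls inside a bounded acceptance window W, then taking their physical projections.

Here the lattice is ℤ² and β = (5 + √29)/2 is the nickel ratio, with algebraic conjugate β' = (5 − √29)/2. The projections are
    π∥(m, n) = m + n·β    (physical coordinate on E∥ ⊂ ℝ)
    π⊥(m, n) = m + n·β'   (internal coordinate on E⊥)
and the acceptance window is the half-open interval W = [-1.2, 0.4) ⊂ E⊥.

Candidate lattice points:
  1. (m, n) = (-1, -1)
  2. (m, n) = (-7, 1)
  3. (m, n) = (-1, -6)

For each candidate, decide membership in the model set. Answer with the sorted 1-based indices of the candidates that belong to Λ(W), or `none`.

1, 3

β' = (5−√29)/2 ≈ -0.19258.
#1 (-1,-1): internal coord -1 + (-1)·β' = -0.80742; -0.80742 ∈ [-1.2, 0.4) → IN Λ
#2 (-7,1): internal coord -7 + (1)·β' = -7.19258; -7.19258 ∉ [-1.2, 0.4) → out
#3 (-1,-6): internal coord -1 + (-6)·β' = +0.15549; +0.15549 ∈ [-1.2, 0.4) → IN Λ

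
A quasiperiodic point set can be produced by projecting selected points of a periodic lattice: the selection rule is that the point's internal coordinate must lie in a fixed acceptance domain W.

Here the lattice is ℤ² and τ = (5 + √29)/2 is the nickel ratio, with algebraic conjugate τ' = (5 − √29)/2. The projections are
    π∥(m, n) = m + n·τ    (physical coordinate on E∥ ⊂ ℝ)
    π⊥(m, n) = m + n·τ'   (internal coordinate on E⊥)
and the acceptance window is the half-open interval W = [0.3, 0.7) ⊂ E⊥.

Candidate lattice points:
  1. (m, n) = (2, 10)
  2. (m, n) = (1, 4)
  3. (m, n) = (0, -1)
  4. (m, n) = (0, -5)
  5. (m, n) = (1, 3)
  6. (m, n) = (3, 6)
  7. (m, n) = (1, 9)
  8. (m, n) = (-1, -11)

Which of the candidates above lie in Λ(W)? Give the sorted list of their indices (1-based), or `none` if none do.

τ' = (5−√29)/2 ≈ -0.192582.
[1] lift (2,10): star map gives 0.074176; window check 0.3 ≤ 0.074176 < 0.7 is false → out
[2] lift (1,4): star map gives 0.229670; window check 0.3 ≤ 0.229670 < 0.7 is false → out
[3] lift (0,-1): star map gives 0.192582; window check 0.3 ≤ 0.192582 < 0.7 is false → out
[4] lift (0,-5): star map gives 0.962912; window check 0.3 ≤ 0.962912 < 0.7 is false → out
[5] lift (1,3): star map gives 0.422253; window check 0.3 ≤ 0.422253 < 0.7 is true → IN Λ
[6] lift (3,6): star map gives 1.844506; window check 0.3 ≤ 1.844506 < 0.7 is false → out
[7] lift (1,9): star map gives -0.733242; window check 0.3 ≤ -0.733242 < 0.7 is false → out
[8] lift (-1,-11): star map gives 1.118406; window check 0.3 ≤ 1.118406 < 0.7 is false → out

5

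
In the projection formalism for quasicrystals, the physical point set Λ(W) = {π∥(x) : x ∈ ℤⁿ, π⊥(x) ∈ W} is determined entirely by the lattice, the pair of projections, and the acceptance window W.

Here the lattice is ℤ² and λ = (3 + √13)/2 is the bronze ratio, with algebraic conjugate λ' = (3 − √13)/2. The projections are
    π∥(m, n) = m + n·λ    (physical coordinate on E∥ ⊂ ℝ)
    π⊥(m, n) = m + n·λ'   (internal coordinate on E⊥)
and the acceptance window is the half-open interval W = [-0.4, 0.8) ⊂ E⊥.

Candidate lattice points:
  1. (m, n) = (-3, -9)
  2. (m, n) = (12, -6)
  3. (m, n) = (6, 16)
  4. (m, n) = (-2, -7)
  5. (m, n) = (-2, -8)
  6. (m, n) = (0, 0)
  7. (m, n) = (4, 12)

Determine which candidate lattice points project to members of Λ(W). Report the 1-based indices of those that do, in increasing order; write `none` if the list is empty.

1, 4, 5, 6, 7

Compute λ' = (3−√13)/2 = -0.3028, so π⊥(m,n) = m -0.3028·n.
candidate 1: (m,n)=(-3,-9) → π∥ = -3-9·λ ≈ -32.7250, π⊥ = -3-9·λ' ≈ -0.2750 ∈ [-0.4, 0.8) ⇒ IN Λ
candidate 2: (m,n)=(12,-6) → π∥ = 12-6·λ ≈ -7.8167, π⊥ = 12-6·λ' ≈ 13.8167 ∉ [-0.4, 0.8) ⇒ out
candidate 3: (m,n)=(6,16) → π∥ = 6+16·λ ≈ 58.8444, π⊥ = 6+16·λ' ≈ 1.1556 ∉ [-0.4, 0.8) ⇒ out
candidate 4: (m,n)=(-2,-7) → π∥ = -2-7·λ ≈ -25.1194, π⊥ = -2-7·λ' ≈ 0.1194 ∈ [-0.4, 0.8) ⇒ IN Λ
candidate 5: (m,n)=(-2,-8) → π∥ = -2-8·λ ≈ -28.4222, π⊥ = -2-8·λ' ≈ 0.4222 ∈ [-0.4, 0.8) ⇒ IN Λ
candidate 6: (m,n)=(0,0) → π∥ = 0+0·λ ≈ 0.0000, π⊥ = 0+0·λ' ≈ 0.0000 ∈ [-0.4, 0.8) ⇒ IN Λ
candidate 7: (m,n)=(4,12) → π∥ = 4+12·λ ≈ 43.6333, π⊥ = 4+12·λ' ≈ 0.3667 ∈ [-0.4, 0.8) ⇒ IN Λ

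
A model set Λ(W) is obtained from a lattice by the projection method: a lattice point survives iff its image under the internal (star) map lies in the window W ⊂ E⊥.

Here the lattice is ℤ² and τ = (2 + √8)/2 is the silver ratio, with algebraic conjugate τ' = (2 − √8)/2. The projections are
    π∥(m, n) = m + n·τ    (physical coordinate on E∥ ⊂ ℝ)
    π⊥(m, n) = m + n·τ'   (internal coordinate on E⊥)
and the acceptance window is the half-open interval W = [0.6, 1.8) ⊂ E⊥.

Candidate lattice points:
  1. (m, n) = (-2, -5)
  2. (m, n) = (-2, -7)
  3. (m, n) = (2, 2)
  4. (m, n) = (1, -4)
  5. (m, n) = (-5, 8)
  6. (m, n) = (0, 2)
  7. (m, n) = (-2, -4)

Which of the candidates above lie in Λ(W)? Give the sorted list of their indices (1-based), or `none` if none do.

Numerically τ ≈ 2.414214 and τ' = −1/τ ≈ -0.414214.
candidate 1: (m,n)=(-2,-5) → π∥ = -2-5·τ ≈ -14.071068, π⊥ = -2-5·τ' ≈ 0.071068 ∉ [0.6, 1.8) ⇒ out
candidate 2: (m,n)=(-2,-7) → π∥ = -2-7·τ ≈ -18.899495, π⊥ = -2-7·τ' ≈ 0.899495 ∈ [0.6, 1.8) ⇒ IN Λ
candidate 3: (m,n)=(2,2) → π∥ = 2+2·τ ≈ 6.828427, π⊥ = 2+2·τ' ≈ 1.171573 ∈ [0.6, 1.8) ⇒ IN Λ
candidate 4: (m,n)=(1,-4) → π∥ = 1-4·τ ≈ -8.656854, π⊥ = 1-4·τ' ≈ 2.656854 ∉ [0.6, 1.8) ⇒ out
candidate 5: (m,n)=(-5,8) → π∥ = -5+8·τ ≈ 14.313708, π⊥ = -5+8·τ' ≈ -8.313708 ∉ [0.6, 1.8) ⇒ out
candidate 6: (m,n)=(0,2) → π∥ = 0+2·τ ≈ 4.828427, π⊥ = 0+2·τ' ≈ -0.828427 ∉ [0.6, 1.8) ⇒ out
candidate 7: (m,n)=(-2,-4) → π∥ = -2-4·τ ≈ -11.656854, π⊥ = -2-4·τ' ≈ -0.343146 ∉ [0.6, 1.8) ⇒ out

2, 3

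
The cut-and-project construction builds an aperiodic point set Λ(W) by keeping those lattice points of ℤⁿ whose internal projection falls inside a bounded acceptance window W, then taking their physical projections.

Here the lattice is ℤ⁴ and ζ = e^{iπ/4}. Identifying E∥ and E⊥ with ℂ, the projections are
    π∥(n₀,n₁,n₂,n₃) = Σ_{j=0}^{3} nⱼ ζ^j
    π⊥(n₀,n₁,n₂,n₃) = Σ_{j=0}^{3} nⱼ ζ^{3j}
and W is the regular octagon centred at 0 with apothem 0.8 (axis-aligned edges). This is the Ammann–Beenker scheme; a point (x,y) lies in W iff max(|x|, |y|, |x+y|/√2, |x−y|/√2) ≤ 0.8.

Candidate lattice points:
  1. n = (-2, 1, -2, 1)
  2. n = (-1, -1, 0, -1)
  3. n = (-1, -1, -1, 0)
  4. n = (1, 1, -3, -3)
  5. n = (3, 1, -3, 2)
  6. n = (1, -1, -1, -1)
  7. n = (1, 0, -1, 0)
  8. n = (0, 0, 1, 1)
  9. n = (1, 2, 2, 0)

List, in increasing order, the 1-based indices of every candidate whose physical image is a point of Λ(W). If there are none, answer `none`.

3, 8, 9

π⊥(n) = n₀ + n₁ζ³ + n₂ζ⁶ + n₃ζ⁹ where ζ = e^{iπ/4}.
candidate 1: n = (-2, 1, -2, 1) → π⊥ ≈ (-2.00000, +3.41421); max(|x|,|y|,|x±y|/√2) = 3.82843 > 0.8 ⇒ ∉ W
candidate 2: n = (-1, -1, 0, -1) → π⊥ ≈ (-1.00000, -1.41421); max(|x|,|y|,|x±y|/√2) = 1.70711 > 0.8 ⇒ ∉ W
candidate 3: n = (-1, -1, -1, 0) → π⊥ ≈ (-0.29289, +0.29289); max(|x|,|y|,|x±y|/√2) = 0.41421 ≤ 0.8 ⇒ ∈ W
candidate 4: n = (1, 1, -3, -3) → π⊥ ≈ (-1.82843, +1.58579); max(|x|,|y|,|x±y|/√2) = 2.41421 > 0.8 ⇒ ∉ W
candidate 5: n = (3, 1, -3, 2) → π⊥ ≈ (+3.70711, +5.12132); max(|x|,|y|,|x±y|/√2) = 6.24264 > 0.8 ⇒ ∉ W
candidate 6: n = (1, -1, -1, -1) → π⊥ ≈ (+1.00000, -0.41421); max(|x|,|y|,|x±y|/√2) = 1.00000 > 0.8 ⇒ ∉ W
candidate 7: n = (1, 0, -1, 0) → π⊥ ≈ (+1.00000, +1.00000); max(|x|,|y|,|x±y|/√2) = 1.41421 > 0.8 ⇒ ∉ W
candidate 8: n = (0, 0, 1, 1) → π⊥ ≈ (+0.70711, -0.29289); max(|x|,|y|,|x±y|/√2) = 0.70711 ≤ 0.8 ⇒ ∈ W
candidate 9: n = (1, 2, 2, 0) → π⊥ ≈ (-0.41421, -0.58579); max(|x|,|y|,|x±y|/√2) = 0.70711 ≤ 0.8 ⇒ ∈ W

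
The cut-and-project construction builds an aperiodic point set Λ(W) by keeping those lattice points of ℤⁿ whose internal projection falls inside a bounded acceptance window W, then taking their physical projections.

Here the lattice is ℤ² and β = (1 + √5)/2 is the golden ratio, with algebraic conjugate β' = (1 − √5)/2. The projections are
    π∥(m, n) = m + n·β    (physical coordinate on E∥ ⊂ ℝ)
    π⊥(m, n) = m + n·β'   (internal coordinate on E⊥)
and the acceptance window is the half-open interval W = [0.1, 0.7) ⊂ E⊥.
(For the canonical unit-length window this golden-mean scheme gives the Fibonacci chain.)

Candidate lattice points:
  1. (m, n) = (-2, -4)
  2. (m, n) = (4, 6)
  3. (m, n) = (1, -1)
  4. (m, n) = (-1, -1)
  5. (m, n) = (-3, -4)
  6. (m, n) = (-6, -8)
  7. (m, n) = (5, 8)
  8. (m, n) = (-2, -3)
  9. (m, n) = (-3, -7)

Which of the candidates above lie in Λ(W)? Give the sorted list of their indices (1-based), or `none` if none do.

1, 2

Numerically β ≈ 1.618034 and β' = −1/β ≈ -0.618034.
candidate 1: (m,n)=(-2,-4) → π∥ = -2-4·β ≈ -8.472136, π⊥ = -2-4·β' ≈ 0.472136 ∈ [0.1, 0.7) ⇒ IN Λ
candidate 2: (m,n)=(4,6) → π∥ = 4+6·β ≈ 13.708204, π⊥ = 4+6·β' ≈ 0.291796 ∈ [0.1, 0.7) ⇒ IN Λ
candidate 3: (m,n)=(1,-1) → π∥ = 1-1·β ≈ -0.618034, π⊥ = 1-1·β' ≈ 1.618034 ∉ [0.1, 0.7) ⇒ out
candidate 4: (m,n)=(-1,-1) → π∥ = -1-1·β ≈ -2.618034, π⊥ = -1-1·β' ≈ -0.381966 ∉ [0.1, 0.7) ⇒ out
candidate 5: (m,n)=(-3,-4) → π∥ = -3-4·β ≈ -9.472136, π⊥ = -3-4·β' ≈ -0.527864 ∉ [0.1, 0.7) ⇒ out
candidate 6: (m,n)=(-6,-8) → π∥ = -6-8·β ≈ -18.944272, π⊥ = -6-8·β' ≈ -1.055728 ∉ [0.1, 0.7) ⇒ out
candidate 7: (m,n)=(5,8) → π∥ = 5+8·β ≈ 17.944272, π⊥ = 5+8·β' ≈ 0.055728 ∉ [0.1, 0.7) ⇒ out
candidate 8: (m,n)=(-2,-3) → π∥ = -2-3·β ≈ -6.854102, π⊥ = -2-3·β' ≈ -0.145898 ∉ [0.1, 0.7) ⇒ out
candidate 9: (m,n)=(-3,-7) → π∥ = -3-7·β ≈ -14.326238, π⊥ = -3-7·β' ≈ 1.326238 ∉ [0.1, 0.7) ⇒ out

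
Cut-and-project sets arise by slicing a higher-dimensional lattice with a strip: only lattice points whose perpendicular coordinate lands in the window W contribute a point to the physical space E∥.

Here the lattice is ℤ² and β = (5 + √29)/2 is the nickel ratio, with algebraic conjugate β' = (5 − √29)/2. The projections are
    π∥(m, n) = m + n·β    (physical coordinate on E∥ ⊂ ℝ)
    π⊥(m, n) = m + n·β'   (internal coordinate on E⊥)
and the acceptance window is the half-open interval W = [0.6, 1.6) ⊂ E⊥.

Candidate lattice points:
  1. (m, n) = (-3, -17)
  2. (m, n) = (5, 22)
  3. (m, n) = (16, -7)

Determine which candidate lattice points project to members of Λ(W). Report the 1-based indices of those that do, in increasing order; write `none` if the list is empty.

Numerically β ≈ 5.1926 and β' = −1/β ≈ -0.1926.
[1] lift (-3,-17): star map gives 0.2739; window check 0.6 ≤ 0.2739 < 1.6 is false → out
[2] lift (5,22): star map gives 0.7632; window check 0.6 ≤ 0.7632 < 1.6 is true → IN Λ
[3] lift (16,-7): star map gives 17.3481; window check 0.6 ≤ 17.3481 < 1.6 is false → out

2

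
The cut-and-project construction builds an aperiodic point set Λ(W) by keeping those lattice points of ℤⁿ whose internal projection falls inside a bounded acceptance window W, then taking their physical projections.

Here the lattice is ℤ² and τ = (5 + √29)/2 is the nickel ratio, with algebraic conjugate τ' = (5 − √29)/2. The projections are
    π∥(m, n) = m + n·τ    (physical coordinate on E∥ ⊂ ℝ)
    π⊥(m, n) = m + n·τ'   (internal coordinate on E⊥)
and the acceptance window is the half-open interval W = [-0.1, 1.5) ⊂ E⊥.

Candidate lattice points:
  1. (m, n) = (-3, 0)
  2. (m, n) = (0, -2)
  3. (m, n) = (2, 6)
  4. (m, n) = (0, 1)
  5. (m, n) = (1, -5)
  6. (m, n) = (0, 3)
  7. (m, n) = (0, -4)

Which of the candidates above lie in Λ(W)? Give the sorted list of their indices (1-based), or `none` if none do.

2, 3, 7

Numerically τ ≈ 5.19258 and τ' = −1/τ ≈ -0.19258.
#1 (-3,0): internal coord -3 + (0)·τ' = -3.00000; -3.00000 ∉ [-0.1, 1.5) → out
#2 (0,-2): internal coord 0 + (-2)·τ' = +0.38516; +0.38516 ∈ [-0.1, 1.5) → IN Λ
#3 (2,6): internal coord 2 + (6)·τ' = +0.84451; +0.84451 ∈ [-0.1, 1.5) → IN Λ
#4 (0,1): internal coord 0 + (1)·τ' = -0.19258; -0.19258 ∉ [-0.1, 1.5) → out
#5 (1,-5): internal coord 1 + (-5)·τ' = +1.96291; +1.96291 ∉ [-0.1, 1.5) → out
#6 (0,3): internal coord 0 + (3)·τ' = -0.57775; -0.57775 ∉ [-0.1, 1.5) → out
#7 (0,-4): internal coord 0 + (-4)·τ' = +0.77033; +0.77033 ∈ [-0.1, 1.5) → IN Λ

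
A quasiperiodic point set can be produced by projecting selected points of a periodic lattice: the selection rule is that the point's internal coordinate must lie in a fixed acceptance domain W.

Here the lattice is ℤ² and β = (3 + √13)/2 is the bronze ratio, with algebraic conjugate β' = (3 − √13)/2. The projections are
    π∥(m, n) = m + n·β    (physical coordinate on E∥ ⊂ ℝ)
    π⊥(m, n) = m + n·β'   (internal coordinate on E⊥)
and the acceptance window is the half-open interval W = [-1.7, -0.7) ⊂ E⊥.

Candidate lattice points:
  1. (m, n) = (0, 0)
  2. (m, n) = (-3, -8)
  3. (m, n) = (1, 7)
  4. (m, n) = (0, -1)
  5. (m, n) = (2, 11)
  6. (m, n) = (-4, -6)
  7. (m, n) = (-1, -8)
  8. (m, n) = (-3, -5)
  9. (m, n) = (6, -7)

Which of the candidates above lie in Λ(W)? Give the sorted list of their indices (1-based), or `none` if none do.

Compute β' = (3−√13)/2 = -0.302776, so π⊥(m,n) = m -0.302776·n.
[1] lift (0,0): star map gives 0.000000; window check -1.7 ≤ 0.000000 < -0.7 is false → out
[2] lift (-3,-8): star map gives -0.577795; window check -1.7 ≤ -0.577795 < -0.7 is false → out
[3] lift (1,7): star map gives -1.119429; window check -1.7 ≤ -1.119429 < -0.7 is true → IN Λ
[4] lift (0,-1): star map gives 0.302776; window check -1.7 ≤ 0.302776 < -0.7 is false → out
[5] lift (2,11): star map gives -1.330532; window check -1.7 ≤ -1.330532 < -0.7 is true → IN Λ
[6] lift (-4,-6): star map gives -2.183346; window check -1.7 ≤ -2.183346 < -0.7 is false → out
[7] lift (-1,-8): star map gives 1.422205; window check -1.7 ≤ 1.422205 < -0.7 is false → out
[8] lift (-3,-5): star map gives -1.486122; window check -1.7 ≤ -1.486122 < -0.7 is true → IN Λ
[9] lift (6,-7): star map gives 8.119429; window check -1.7 ≤ 8.119429 < -0.7 is false → out

3, 5, 8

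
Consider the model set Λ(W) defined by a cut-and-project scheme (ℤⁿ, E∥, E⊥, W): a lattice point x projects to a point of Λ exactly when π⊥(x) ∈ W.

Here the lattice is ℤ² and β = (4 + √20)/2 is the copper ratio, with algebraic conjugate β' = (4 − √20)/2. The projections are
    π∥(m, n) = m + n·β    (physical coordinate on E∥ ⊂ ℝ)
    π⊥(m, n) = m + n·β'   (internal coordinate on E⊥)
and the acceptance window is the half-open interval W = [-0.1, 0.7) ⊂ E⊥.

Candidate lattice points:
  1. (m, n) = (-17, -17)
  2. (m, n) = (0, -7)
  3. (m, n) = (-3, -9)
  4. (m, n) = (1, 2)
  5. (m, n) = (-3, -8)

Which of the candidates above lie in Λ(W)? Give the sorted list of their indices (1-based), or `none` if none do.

Numerically β ≈ 4.236068 and β' = −1/β ≈ -0.236068.
#1 (-17,-17): internal coord -17 + (-17)·β' = -12.986844; -12.986844 ∉ [-0.1, 0.7) → out
#2 (0,-7): internal coord 0 + (-7)·β' = +1.652476; +1.652476 ∉ [-0.1, 0.7) → out
#3 (-3,-9): internal coord -3 + (-9)·β' = -0.875388; -0.875388 ∉ [-0.1, 0.7) → out
#4 (1,2): internal coord 1 + (2)·β' = +0.527864; +0.527864 ∈ [-0.1, 0.7) → IN Λ
#5 (-3,-8): internal coord -3 + (-8)·β' = -1.111456; -1.111456 ∉ [-0.1, 0.7) → out

4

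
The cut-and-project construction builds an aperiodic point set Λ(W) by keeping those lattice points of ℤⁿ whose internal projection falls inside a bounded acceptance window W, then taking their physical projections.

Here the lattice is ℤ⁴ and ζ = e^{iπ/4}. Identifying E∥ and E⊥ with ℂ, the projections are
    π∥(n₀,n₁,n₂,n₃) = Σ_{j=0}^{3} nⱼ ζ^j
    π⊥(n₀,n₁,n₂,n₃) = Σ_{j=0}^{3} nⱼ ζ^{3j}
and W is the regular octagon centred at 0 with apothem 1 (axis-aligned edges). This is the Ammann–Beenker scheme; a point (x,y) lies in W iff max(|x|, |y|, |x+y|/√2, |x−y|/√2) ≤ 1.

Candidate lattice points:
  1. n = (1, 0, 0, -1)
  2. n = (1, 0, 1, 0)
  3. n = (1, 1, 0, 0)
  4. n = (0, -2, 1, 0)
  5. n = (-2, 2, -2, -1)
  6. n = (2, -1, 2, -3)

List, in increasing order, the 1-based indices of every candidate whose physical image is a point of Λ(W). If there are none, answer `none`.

With ζ = e^{iπ/4} the internal vectors are ζ^0,ζ^3,ζ^6,ζ^9.
#1 (1, 0, 0, -1): internal (0.2929, -0.7071); octagon support 0.7071 vs apothem 1 → ∈ W
#2 (1, 0, 1, 0): internal (1.0000, -1.0000); octagon support 1.4142 vs apothem 1 → ∉ W
#3 (1, 1, 0, 0): internal (0.2929, 0.7071); octagon support 0.7071 vs apothem 1 → ∈ W
#4 (0, -2, 1, 0): internal (1.4142, -2.4142); octagon support 2.7071 vs apothem 1 → ∉ W
#5 (-2, 2, -2, -1): internal (-4.1213, 2.7071); octagon support 4.8284 vs apothem 1 → ∉ W
#6 (2, -1, 2, -3): internal (0.5858, -4.8284); octagon support 4.8284 vs apothem 1 → ∉ W

1, 3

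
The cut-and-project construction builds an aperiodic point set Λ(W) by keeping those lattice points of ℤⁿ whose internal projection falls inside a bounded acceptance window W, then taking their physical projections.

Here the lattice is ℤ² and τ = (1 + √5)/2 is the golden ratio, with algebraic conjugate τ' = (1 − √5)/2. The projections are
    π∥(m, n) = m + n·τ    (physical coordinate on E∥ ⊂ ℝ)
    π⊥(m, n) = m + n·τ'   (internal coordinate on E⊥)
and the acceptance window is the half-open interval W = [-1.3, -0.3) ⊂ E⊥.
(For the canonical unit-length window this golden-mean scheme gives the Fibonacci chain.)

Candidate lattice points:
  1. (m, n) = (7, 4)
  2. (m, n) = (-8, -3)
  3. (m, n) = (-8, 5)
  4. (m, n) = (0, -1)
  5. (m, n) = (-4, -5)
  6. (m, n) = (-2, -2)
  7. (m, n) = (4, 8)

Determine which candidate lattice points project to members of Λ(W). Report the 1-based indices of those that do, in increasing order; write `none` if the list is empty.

5, 6, 7

Compute τ' = (1−√5)/2 = -0.61803, so π⊥(m,n) = m -0.61803·n.
[1] lift (7,4): star map gives 4.52786; window check -1.3 ≤ 4.52786 < -0.3 is false → out
[2] lift (-8,-3): star map gives -6.14590; window check -1.3 ≤ -6.14590 < -0.3 is false → out
[3] lift (-8,5): star map gives -11.09017; window check -1.3 ≤ -11.09017 < -0.3 is false → out
[4] lift (0,-1): star map gives 0.61803; window check -1.3 ≤ 0.61803 < -0.3 is false → out
[5] lift (-4,-5): star map gives -0.90983; window check -1.3 ≤ -0.90983 < -0.3 is true → IN Λ
[6] lift (-2,-2): star map gives -0.76393; window check -1.3 ≤ -0.76393 < -0.3 is true → IN Λ
[7] lift (4,8): star map gives -0.94427; window check -1.3 ≤ -0.94427 < -0.3 is true → IN Λ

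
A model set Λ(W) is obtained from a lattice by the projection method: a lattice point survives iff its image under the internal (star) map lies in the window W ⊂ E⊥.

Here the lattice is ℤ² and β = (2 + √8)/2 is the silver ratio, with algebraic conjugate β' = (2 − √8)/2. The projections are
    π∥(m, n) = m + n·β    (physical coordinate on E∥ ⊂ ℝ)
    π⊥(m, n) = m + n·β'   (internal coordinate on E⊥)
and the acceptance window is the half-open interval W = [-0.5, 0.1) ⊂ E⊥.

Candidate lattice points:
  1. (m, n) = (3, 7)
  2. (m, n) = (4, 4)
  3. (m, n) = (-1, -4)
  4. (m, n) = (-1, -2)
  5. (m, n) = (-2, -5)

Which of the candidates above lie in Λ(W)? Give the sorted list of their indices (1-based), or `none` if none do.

4, 5

β' = (2−√8)/2 ≈ -0.41421.
[1] lift (3,7): star map gives 0.10051; window check -0.5 ≤ 0.10051 < 0.1 is false → out
[2] lift (4,4): star map gives 2.34315; window check -0.5 ≤ 2.34315 < 0.1 is false → out
[3] lift (-1,-4): star map gives 0.65685; window check -0.5 ≤ 0.65685 < 0.1 is false → out
[4] lift (-1,-2): star map gives -0.17157; window check -0.5 ≤ -0.17157 < 0.1 is true → IN Λ
[5] lift (-2,-5): star map gives 0.07107; window check -0.5 ≤ 0.07107 < 0.1 is true → IN Λ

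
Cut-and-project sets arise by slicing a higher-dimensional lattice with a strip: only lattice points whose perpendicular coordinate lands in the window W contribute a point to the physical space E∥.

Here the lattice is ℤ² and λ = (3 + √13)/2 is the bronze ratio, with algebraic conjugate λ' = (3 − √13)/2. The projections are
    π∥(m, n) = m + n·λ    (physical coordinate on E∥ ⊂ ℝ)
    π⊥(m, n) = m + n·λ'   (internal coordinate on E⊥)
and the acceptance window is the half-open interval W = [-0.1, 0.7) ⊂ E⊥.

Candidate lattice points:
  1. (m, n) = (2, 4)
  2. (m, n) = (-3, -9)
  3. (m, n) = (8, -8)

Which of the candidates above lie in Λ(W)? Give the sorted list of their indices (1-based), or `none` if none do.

Numerically λ ≈ 3.3028 and λ' = −1/λ ≈ -0.3028.
candidate 1: (m,n)=(2,4) → π∥ = 2+4·λ ≈ 15.2111, π⊥ = 2+4·λ' ≈ 0.7889 ∉ [-0.1, 0.7) ⇒ out
candidate 2: (m,n)=(-3,-9) → π∥ = -3-9·λ ≈ -32.7250, π⊥ = -3-9·λ' ≈ -0.2750 ∉ [-0.1, 0.7) ⇒ out
candidate 3: (m,n)=(8,-8) → π∥ = 8-8·λ ≈ -18.4222, π⊥ = 8-8·λ' ≈ 10.4222 ∉ [-0.1, 0.7) ⇒ out

none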